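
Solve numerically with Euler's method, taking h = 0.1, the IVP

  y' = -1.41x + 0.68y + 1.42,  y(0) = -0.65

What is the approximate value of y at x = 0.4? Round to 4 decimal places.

Euler: y_{n+1} = y_n + h·f(x_n, y_n).
x=0.000000, y=-0.650000: f=0.978000 → y ← -0.650000 + 0.1·0.978000 = -0.552200
x=0.100000, y=-0.552200: f=0.903504 → y ← -0.552200 + 0.1·0.903504 = -0.461850
x=0.200000, y=-0.461850: f=0.823942 → y ← -0.461850 + 0.1·0.823942 = -0.379455
x=0.300000, y=-0.379455: f=0.738970 → y ← -0.379455 + 0.1·0.738970 = -0.305558
y(0.4) ≈ -0.3056

-0.3056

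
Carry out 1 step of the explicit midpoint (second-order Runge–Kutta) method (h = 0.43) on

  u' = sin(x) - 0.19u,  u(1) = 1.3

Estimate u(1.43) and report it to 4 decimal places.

1.5864

Midpoint: k1 = f(x_n, u_n); k2 = f(x_n + h/2, u_n + (h/2)·k1); u_{n+1} = u_n + h·k2.
x=1.000000, u=1.300000:
  k1 = f(1.000000, 1.300000) = 0.594471
  k2 = f(1.215000, 1.427811) = 0.666085
  u ← 1.300000 + 0.43·0.666085 = 1.586417
u(1.43) ≈ 1.5864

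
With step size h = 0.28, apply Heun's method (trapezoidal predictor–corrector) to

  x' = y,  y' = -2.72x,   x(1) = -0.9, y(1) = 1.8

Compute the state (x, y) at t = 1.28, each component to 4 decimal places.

-0.3000, 2.2935

Heun on (x,y): k1 = f(t_n, state_n); k2 = f(t_n + h, state_n + h·k1); state_{n+1} = state_n + (h/2)·(k1 + k2).
1.000000: (-0.900000, 1.800000)
  k1 = (1.800000, 2.448000)
  predictor → (-0.396000, 2.485440)
  k2 = (2.485440, 1.077120)
  → (-0.300038, 2.293517)
(x(1.28), y(1.28)) ≈ (-0.3000, 2.2935)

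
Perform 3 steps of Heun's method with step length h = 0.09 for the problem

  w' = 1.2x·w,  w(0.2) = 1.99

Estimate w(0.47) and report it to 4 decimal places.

2.2180

Heun: k1 = f(x_n, w_n); k2 = f(x_n + h, w_n + h·k1); w_{n+1} = w_n + (h/2)·(k1 + k2).
x=0.200000, w=1.990000:
  k1 = f(0.200000, 1.990000) = 0.477600
  k2 = f(0.290000, 2.032984) = 0.707478
  w ← 1.990000 + (0.09/2)·(0.477600 + 0.707478) = 2.043329
x=0.290000, w=2.043329:
  k1 = f(0.290000, 2.043329) = 0.711078
  k2 = f(0.380000, 2.107326) = 0.960940
  w ← 2.043329 + (0.09/2)·(0.711078 + 0.960940) = 2.118569
x=0.380000, w=2.118569:
  k1 = f(0.380000, 2.118569) = 0.966068
  k2 = f(0.470000, 2.205515) = 1.243911
  w ← 2.118569 + (0.09/2)·(0.966068 + 1.243911) = 2.218018
w(0.47) ≈ 2.2180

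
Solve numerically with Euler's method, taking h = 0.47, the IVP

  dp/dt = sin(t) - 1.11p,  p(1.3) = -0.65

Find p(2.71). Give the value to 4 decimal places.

Euler: p_{n+1} = p_n + h·f(t_n, p_n).
t=1.300000, p=-0.650000: f=1.685058 → p ← -0.650000 + 0.47·1.685058 = 0.141977
t=1.770000, p=0.141977: f=0.822630 → p ← 0.141977 + 0.47·0.822630 = 0.528613
t=2.240000, p=0.528613: f=0.197555 → p ← 0.528613 + 0.47·0.197555 = 0.621464
p(2.71) ≈ 0.6215

0.6215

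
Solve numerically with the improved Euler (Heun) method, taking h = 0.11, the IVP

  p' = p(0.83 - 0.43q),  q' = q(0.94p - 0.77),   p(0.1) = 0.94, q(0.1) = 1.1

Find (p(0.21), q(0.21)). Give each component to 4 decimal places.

Heun on (p,q): k1 = f(t_n, state_n); k2 = f(t_n + h, state_n + h·k1); state_{n+1} = state_n + (h/2)·(k1 + k2).
0.100000: (0.940000, 1.100000)
  k1 = (0.335580, 0.124960)
  predictor → (0.976914, 1.113746)
  k2 = (0.342984, 0.165167)
  → (0.977321, 1.115957)
(p(0.21), q(0.21)) ≈ (0.9773, 1.1160)

0.9773, 1.1160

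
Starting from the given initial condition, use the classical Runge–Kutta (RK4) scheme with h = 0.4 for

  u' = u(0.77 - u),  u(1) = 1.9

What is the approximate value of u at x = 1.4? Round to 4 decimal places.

RK4: k1 = f(x_n, u_n); k2 = f(x_n + h/2, u_n + (h/2)·k1); k3 = f(x_n + h/2, u_n + (h/2)·k2); k4 = f(x_n + h, u_n + h·k3); u_{n+1} = u_n + (h/6)·(k1 + 2k2 + 2k3 + k4).
x=1.000000, u=1.900000:
  k1 = f(1.000000, 1.900000) = -2.147000
  k2 = f(1.200000, 1.470600) = -1.030302
  k3 = f(1.200000, 1.693940) = -1.565098
  k4 = f(1.400000, 1.273961) = -0.642027
  u ← 1.900000 + (0.4/6)·(k1 + 2k2 + 2k3 + k4) = 1.368012
u(1.4) ≈ 1.3680

1.3680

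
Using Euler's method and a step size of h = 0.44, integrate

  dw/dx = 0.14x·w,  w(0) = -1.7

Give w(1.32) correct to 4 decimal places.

-1.8407

Euler: w_{n+1} = w_n + h·f(x_n, w_n).
x=0.000000, w=-1.700000: f=0.000000 → w ← -1.700000 + 0.44·0.000000 = -1.700000
x=0.440000, w=-1.700000: f=-0.104720 → w ← -1.700000 + 0.44·(-0.104720) = -1.746077
x=0.880000, w=-1.746077: f=-0.215117 → w ← -1.746077 + 0.44·(-0.215117) = -1.840728
w(1.32) ≈ -1.8407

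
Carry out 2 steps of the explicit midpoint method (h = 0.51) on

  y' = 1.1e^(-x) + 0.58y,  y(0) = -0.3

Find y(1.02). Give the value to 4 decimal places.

Midpoint: k1 = f(x_n, y_n); k2 = f(x_n + h/2, y_n + (h/2)·k1); y_{n+1} = y_n + h·k2.
x=0.000000, y=-0.300000:
  k1 = f(0.000000, -0.300000) = 0.926000
  k2 = f(0.255000, -0.063870) = 0.815364
  y ← -0.300000 + 0.51·0.815364 = 0.115835
x=0.510000, y=0.115835:
  k1 = f(0.510000, 0.115835) = 0.727730
  k2 = f(0.765000, 0.301406) = 0.686683
  y ← 0.115835 + 0.51·0.686683 = 0.466044
y(1.02) ≈ 0.4660

0.4660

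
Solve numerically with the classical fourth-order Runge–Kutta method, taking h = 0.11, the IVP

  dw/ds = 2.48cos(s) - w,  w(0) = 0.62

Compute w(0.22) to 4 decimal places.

RK4: k1 = f(s_n, w_n); k2 = f(s_n + h/2, w_n + (h/2)·k1); k3 = f(s_n + h/2, w_n + (h/2)·k2); k4 = f(s_n + h, w_n + h·k3); w_{n+1} = w_n + (h/6)·(k1 + 2k2 + 2k3 + k4).
s=0.000000, w=0.620000:
  k1 = f(0.000000, 0.620000) = 1.860000
  k2 = f(0.055000, 0.722300) = 1.753950
  k3 = f(0.055000, 0.716467) = 1.759783
  k4 = f(0.110000, 0.813576) = 1.651435
  w ← 0.620000 + (0.11/6)·(k1 + 2k2 + 2k3 + k4) = 0.813213
s=0.110000, w=0.813213:
  k1 = f(0.110000, 0.813213) = 1.651798
  k2 = f(0.165000, 0.904062) = 1.542255
  k3 = f(0.165000, 0.898037) = 1.548280
  k4 = f(0.220000, 0.983524) = 1.436702
  w ← 0.813213 + (0.11/6)·(k1 + 2k2 + 2k3 + k4) = 0.983155
w(0.22) ≈ 0.9832

0.9832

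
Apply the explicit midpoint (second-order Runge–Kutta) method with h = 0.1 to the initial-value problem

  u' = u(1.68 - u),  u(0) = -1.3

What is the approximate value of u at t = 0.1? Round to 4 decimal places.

-1.7741

Midpoint: k1 = f(t_n, u_n); k2 = f(t_n + h/2, u_n + (h/2)·k1); u_{n+1} = u_n + h·k2.
t=0.000000, u=-1.300000:
  k1 = f(0.000000, -1.300000) = -3.874000
  k2 = f(0.050000, -1.493700) = -4.740556
  u ← -1.300000 + 0.1·(-4.740556) = -1.774056
u(0.1) ≈ -1.7741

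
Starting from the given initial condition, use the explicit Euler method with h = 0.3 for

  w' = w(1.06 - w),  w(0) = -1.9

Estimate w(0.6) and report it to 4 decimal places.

-8.5883

Euler: w_{n+1} = w_n + h·f(x_n, w_n).
x=0.000000, w=-1.900000: f=-5.624000 → w ← -1.900000 + 0.3·(-5.624000) = -3.587200
x=0.300000, w=-3.587200: f=-16.670436 → w ← -3.587200 + 0.3·(-16.670436) = -8.588331
w(0.6) ≈ -8.5883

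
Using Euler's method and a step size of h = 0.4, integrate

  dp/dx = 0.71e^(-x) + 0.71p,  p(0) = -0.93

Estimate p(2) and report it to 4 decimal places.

-1.6932

Euler: p_{n+1} = p_n + h·f(x_n, p_n).
x=0.000000, p=-0.930000: f=0.049700 → p ← -0.930000 + 0.4·0.049700 = -0.910120
x=0.400000, p=-0.910120: f=-0.170258 → p ← -0.910120 + 0.4·(-0.170258) = -0.978223
x=0.800000, p=-0.978223: f=-0.375515 → p ← -0.978223 + 0.4·(-0.375515) = -1.128429
x=1.200000, p=-1.128429: f=-0.587337 → p ← -1.128429 + 0.4·(-0.587337) = -1.363364
x=1.600000, p=-1.363364: f=-0.824642 → p ← -1.363364 + 0.4·(-0.824642) = -1.693221
p(2) ≈ -1.6932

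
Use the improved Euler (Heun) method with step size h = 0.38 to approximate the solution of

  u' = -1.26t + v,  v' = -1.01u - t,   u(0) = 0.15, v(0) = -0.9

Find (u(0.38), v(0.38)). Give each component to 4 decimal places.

-0.2939, -0.9641

Heun on (u,v): k1 = f(t_n, state_n); k2 = f(t_n + h, state_n + h·k1); state_{n+1} = state_n + (h/2)·(k1 + k2).
0.000000: (0.150000, -0.900000)
  k1 = (-0.900000, -0.151500)
  predictor → (-0.192000, -0.957570)
  k2 = (-1.436370, -0.186080)
  → (-0.293910, -0.964140)
(u(0.38), v(0.38)) ≈ (-0.2939, -0.9641)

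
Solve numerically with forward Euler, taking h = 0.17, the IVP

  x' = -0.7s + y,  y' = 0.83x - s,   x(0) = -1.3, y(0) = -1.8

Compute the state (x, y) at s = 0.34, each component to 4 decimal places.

-1.9634, -2.2389

Euler on (x,y): x_{n+1} = x_n + h·x', y_{n+1} = y_n + h·y'.
0.000000: (-1.300000, -1.800000); f=(-1.800000, -1.079000) → (-1.606000, -1.983430)
0.170000: (-1.606000, -1.983430); f=(-2.102430, -1.502980) → (-1.963413, -2.238937)
(x(0.34), y(0.34)) ≈ (-1.9634, -2.2389)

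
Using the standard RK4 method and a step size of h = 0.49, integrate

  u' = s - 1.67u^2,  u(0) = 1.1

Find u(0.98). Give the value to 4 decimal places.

RK4: k1 = f(s_n, u_n); k2 = f(s_n + h/2, u_n + (h/2)·k1); k3 = f(s_n + h/2, u_n + (h/2)·k2); k4 = f(s_n + h, u_n + h·k3); u_{n+1} = u_n + (h/6)·(k1 + 2k2 + 2k3 + k4).
s=0.000000, u=1.100000:
  k1 = f(0.000000, 1.100000) = -2.020700
  k2 = f(0.245000, 0.604928) = -0.366117
  k3 = f(0.245000, 1.010301) = -1.459583
  k4 = f(0.490000, 0.384804) = 0.242716
  u ← 1.100000 + (0.49/6)·(k1 + 2k2 + 2k3 + k4) = 0.656600
s=0.490000, u=0.656600:
  k1 = f(0.490000, 0.656600) = -0.229977
  k2 = f(0.735000, 0.600256) = 0.133287
  k3 = f(0.735000, 0.689256) = -0.058372
  k4 = f(0.980000, 0.627998) = 0.321383
  u ← 0.656600 + (0.49/6)·(k1 + 2k2 + 2k3 + k4) = 0.676301
u(0.98) ≈ 0.6763

0.6763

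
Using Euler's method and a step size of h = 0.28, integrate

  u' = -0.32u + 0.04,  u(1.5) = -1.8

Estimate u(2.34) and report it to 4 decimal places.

Euler: u_{n+1} = u_n + h·f(s_n, u_n).
s=1.500000, u=-1.800000: f=0.616000 → u ← -1.800000 + 0.28·0.616000 = -1.627520
s=1.780000, u=-1.627520: f=0.560806 → u ← -1.627520 + 0.28·0.560806 = -1.470494
s=2.060000, u=-1.470494: f=0.510558 → u ← -1.470494 + 0.28·0.510558 = -1.327538
u(2.34) ≈ -1.3275

-1.3275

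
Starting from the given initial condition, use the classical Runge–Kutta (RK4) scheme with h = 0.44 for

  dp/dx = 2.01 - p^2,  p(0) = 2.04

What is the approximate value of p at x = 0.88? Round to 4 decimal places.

1.4689

RK4: k1 = f(x_n, p_n); k2 = f(x_n + h/2, p_n + (h/2)·k1); k3 = f(x_n + h/2, p_n + (h/2)·k2); k4 = f(x_n + h, p_n + h·k3); p_{n+1} = p_n + (h/6)·(k1 + 2k2 + 2k3 + k4).
x=0.000000, p=2.040000:
  k1 = f(0.000000, 2.040000) = -2.151600
  k2 = f(0.220000, 1.566648) = -0.444386
  k3 = f(0.220000, 1.942235) = -1.762277
  k4 = f(0.440000, 1.264598) = 0.410792
  p ← 2.040000 + (0.44/6)·(k1 + 2k2 + 2k3 + k4) = 1.588697
x=0.440000, p=1.588697:
  k1 = f(0.440000, 1.588697) = -0.513958
  k2 = f(0.660000, 1.475626) = -0.167473
  k3 = f(0.660000, 1.551853) = -0.398247
  k4 = f(0.880000, 1.413468) = 0.012108
  p ← 1.588697 + (0.44/6)·(k1 + 2k2 + 2k3 + k4) = 1.468922
p(0.88) ≈ 1.4689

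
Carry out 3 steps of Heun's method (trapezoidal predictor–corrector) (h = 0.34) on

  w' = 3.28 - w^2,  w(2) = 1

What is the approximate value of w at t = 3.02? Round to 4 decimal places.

1.7043

Heun: k1 = f(t_n, w_n); k2 = f(t_n + h, w_n + h·k1); w_{n+1} = w_n + (h/2)·(k1 + k2).
t=2.000000, w=1.000000:
  k1 = f(2.000000, 1.000000) = 2.280000
  k2 = f(2.340000, 1.775200) = 0.128665
  w ← 1.000000 + (0.34/2)·(2.280000 + 0.128665) = 1.409473
t=2.340000, w=1.409473:
  k1 = f(2.340000, 1.409473) = 1.293386
  k2 = f(2.680000, 1.849224) = -0.139630
  w ← 1.409473 + (0.34/2)·(1.293386 + (-0.139630)) = 1.605611
t=2.680000, w=1.605611:
  k1 = f(2.680000, 1.605611) = 0.702012
  k2 = f(3.020000, 1.844295) = -0.121426
  w ← 1.605611 + (0.34/2)·(0.702012 + (-0.121426)) = 1.704311
w(3.02) ≈ 1.7043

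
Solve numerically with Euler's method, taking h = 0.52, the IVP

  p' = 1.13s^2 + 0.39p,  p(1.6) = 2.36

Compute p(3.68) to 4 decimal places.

Euler: p_{n+1} = p_n + h·f(s_n, p_n).
s=1.600000, p=2.360000: f=3.813200 → p ← 2.360000 + 0.52·3.813200 = 4.342864
s=2.120000, p=4.342864: f=6.772389 → p ← 4.342864 + 0.52·6.772389 = 7.864506
s=2.640000, p=7.864506: f=10.942805 → p ← 7.864506 + 0.52·10.942805 = 13.554765
s=3.160000, p=13.554765: f=16.570086 → p ← 13.554765 + 0.52·16.570086 = 22.171210
p(3.68) ≈ 22.1712

22.1712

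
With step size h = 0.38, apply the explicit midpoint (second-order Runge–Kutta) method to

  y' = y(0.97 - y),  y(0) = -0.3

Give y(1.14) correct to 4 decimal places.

Midpoint: k1 = f(x_n, y_n); k2 = f(x_n + h/2, y_n + (h/2)·k1); y_{n+1} = y_n + h·k2.
x=0.000000, y=-0.300000:
  k1 = f(0.000000, -0.300000) = -0.381000
  k2 = f(0.190000, -0.372390) = -0.499893
  y ← -0.300000 + 0.38·(-0.499893) = -0.489959
x=0.380000, y=-0.489959:
  k1 = f(0.380000, -0.489959) = -0.715320
  k2 = f(0.570000, -0.625870) = -0.998807
  y ← -0.489959 + 0.38·(-0.998807) = -0.869506
x=0.760000, y=-0.869506:
  k1 = f(0.760000, -0.869506) = -1.599461
  k2 = f(0.950000, -1.173404) = -2.515078
  y ← -0.869506 + 0.38·(-2.515078) = -1.825235
y(1.14) ≈ -1.8252

-1.8252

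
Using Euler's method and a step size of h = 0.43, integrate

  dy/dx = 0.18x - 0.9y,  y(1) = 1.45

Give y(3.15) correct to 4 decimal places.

0.5352

Euler: y_{n+1} = y_n + h·f(x_n, y_n).
x=1.000000, y=1.450000: f=-1.125000 → y ← 1.450000 + 0.43·(-1.125000) = 0.966250
x=1.430000, y=0.966250: f=-0.612225 → y ← 0.966250 + 0.43·(-0.612225) = 0.702993
x=1.860000, y=0.702993: f=-0.297894 → y ← 0.702993 + 0.43·(-0.297894) = 0.574899
x=2.290000, y=0.574899: f=-0.105209 → y ← 0.574899 + 0.43·(-0.105209) = 0.529659
x=2.720000, y=0.529659: f=0.012907 → y ← 0.529659 + 0.43·0.012907 = 0.535209
y(3.15) ≈ 0.5352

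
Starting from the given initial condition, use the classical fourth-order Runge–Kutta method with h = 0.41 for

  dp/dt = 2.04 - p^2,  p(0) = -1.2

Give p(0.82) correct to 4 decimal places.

-0.0770

RK4: k1 = f(t_n, p_n); k2 = f(t_n + h/2, p_n + (h/2)·k1); k3 = f(t_n + h/2, p_n + (h/2)·k2); k4 = f(t_n + h, p_n + h·k3); p_{n+1} = p_n + (h/6)·(k1 + 2k2 + 2k3 + k4).
t=0.000000, p=-1.200000:
  k1 = f(0.000000, -1.200000) = 0.600000
  k2 = f(0.205000, -1.077000) = 0.880071
  k3 = f(0.205000, -1.019585) = 1.000446
  k4 = f(0.410000, -0.789817) = 1.416189
  p ← -1.200000 + (0.41/6)·(k1 + 2k2 + 2k3 + k4) = -0.805223
t=0.410000, p=-0.805223:
  k1 = f(0.410000, -0.805223) = 1.391616
  k2 = f(0.615000, -0.519942) = 1.769660
  k3 = f(0.615000, -0.442443) = 1.844244
  k4 = f(0.820000, -0.049083) = 2.037591
  p ← -0.805223 + (0.41/6)·(k1 + 2k2 + 2k3 + k4) = -0.076994
p(0.82) ≈ -0.0770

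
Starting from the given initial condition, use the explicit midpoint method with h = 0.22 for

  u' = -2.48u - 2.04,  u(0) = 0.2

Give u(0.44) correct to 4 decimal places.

-0.4505

Midpoint: k1 = f(t_n, u_n); k2 = f(t_n + h/2, u_n + (h/2)·k1); u_{n+1} = u_n + h·k2.
t=0.000000, u=0.200000:
  k1 = f(0.000000, 0.200000) = -2.536000
  k2 = f(0.110000, -0.078960) = -1.844179
  u ← 0.200000 + 0.22·(-1.844179) = -0.205719
t=0.220000, u=-0.205719:
  k1 = f(0.220000, -0.205719) = -1.529816
  k2 = f(0.330000, -0.373999) = -1.112482
  u ← -0.205719 + 0.22·(-1.112482) = -0.450465
u(0.44) ≈ -0.4505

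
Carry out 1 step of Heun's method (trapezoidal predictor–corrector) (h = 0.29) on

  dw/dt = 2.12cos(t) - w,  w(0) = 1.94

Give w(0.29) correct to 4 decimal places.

Heun: k1 = f(t_n, w_n); k2 = f(t_n + h, w_n + h·k1); w_{n+1} = w_n + (h/2)·(k1 + k2).
t=0.000000, w=1.940000:
  k1 = f(0.000000, 1.940000) = 0.180000
  k2 = f(0.290000, 1.992200) = 0.039277
  w ← 1.940000 + (0.29/2)·(0.180000 + 0.039277) = 1.971795
w(0.29) ≈ 1.9718

1.9718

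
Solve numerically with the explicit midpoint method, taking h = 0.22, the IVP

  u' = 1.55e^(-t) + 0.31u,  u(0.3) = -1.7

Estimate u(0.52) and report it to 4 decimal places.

-1.5850

Midpoint: k1 = f(t_n, u_n); k2 = f(t_n + h/2, u_n + (h/2)·k1); u_{n+1} = u_n + h·k2.
t=0.300000, u=-1.700000:
  k1 = f(0.300000, -1.700000) = 0.621268
  k2 = f(0.410000, -1.631660) = 0.522843
  u ← -1.700000 + 0.22·0.522843 = -1.584975
u(0.52) ≈ -1.5850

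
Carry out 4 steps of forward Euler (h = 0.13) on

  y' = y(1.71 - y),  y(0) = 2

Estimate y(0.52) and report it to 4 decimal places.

Euler: y_{n+1} = y_n + h·f(t_n, y_n).
t=0.000000, y=2.000000: f=-0.580000 → y ← 2.000000 + 0.13·(-0.580000) = 1.924600
t=0.130000, y=1.924600: f=-0.413019 → y ← 1.924600 + 0.13·(-0.413019) = 1.870908
t=0.260000, y=1.870908: f=-0.301043 → y ← 1.870908 + 0.13·(-0.301043) = 1.831772
t=0.390000, y=1.831772: f=-0.223058 → y ← 1.831772 + 0.13·(-0.223058) = 1.802774
y(0.52) ≈ 1.8028

1.8028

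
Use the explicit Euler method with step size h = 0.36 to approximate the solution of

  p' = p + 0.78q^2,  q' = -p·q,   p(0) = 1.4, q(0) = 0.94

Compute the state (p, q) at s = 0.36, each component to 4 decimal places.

Euler on (p,q): p_{n+1} = p_n + h·p', q_{n+1} = q_n + h·q'.
0.000000: (1.400000, 0.940000); f=(2.089208, -1.316000) → (2.152115, 0.466240)
(p(0.36), q(0.36)) ≈ (2.1521, 0.4662)

2.1521, 0.4662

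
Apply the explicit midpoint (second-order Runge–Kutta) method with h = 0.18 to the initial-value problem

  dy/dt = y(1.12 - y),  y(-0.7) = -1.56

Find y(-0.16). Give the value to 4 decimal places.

Midpoint: k1 = f(t_n, y_n); k2 = f(t_n + h/2, y_n + (h/2)·k1); y_{n+1} = y_n + h·k2.
t=-0.700000, y=-1.560000:
  k1 = f(-0.700000, -1.560000) = -4.180800
  k2 = f(-0.610000, -1.936272) = -5.917774
  y ← -1.560000 + 0.18·(-5.917774) = -2.625199
t=-0.520000, y=-2.625199:
  k1 = f(-0.520000, -2.625199) = -9.831895
  k2 = f(-0.430000, -3.510070) = -16.251868
  y ← -2.625199 + 0.18·(-16.251868) = -5.550536
t=-0.340000, y=-5.550536:
  k1 = f(-0.340000, -5.550536) = -37.025045
  k2 = f(-0.250000, -8.882790) = -88.852677
  y ← -5.550536 + 0.18·(-88.852677) = -21.544017
y(-0.16) ≈ -21.5440

-21.5440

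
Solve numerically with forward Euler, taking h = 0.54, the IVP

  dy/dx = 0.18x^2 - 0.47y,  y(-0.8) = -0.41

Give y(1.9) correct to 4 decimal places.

Euler: y_{n+1} = y_n + h·f(x_n, y_n).
x=-0.800000, y=-0.410000: f=0.307900 → y ← -0.410000 + 0.54·0.307900 = -0.243734
x=-0.260000, y=-0.243734: f=0.126723 → y ← -0.243734 + 0.54·0.126723 = -0.175304
x=0.280000, y=-0.175304: f=0.096505 → y ← -0.175304 + 0.54·0.096505 = -0.123191
x=0.820000, y=-0.123191: f=0.178932 → y ← -0.123191 + 0.54·0.178932 = -0.026568
x=1.360000, y=-0.026568: f=0.345415 → y ← -0.026568 + 0.54·0.345415 = 0.159956
y(1.9) ≈ 0.1600

0.1600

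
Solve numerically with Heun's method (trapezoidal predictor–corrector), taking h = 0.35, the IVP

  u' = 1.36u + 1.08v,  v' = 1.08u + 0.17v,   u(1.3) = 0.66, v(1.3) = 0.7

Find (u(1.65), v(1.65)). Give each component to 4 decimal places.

Heun on (u,v): k1 = f(t_n, state_n); k2 = f(t_n + h, state_n + h·k1); state_{n+1} = state_n + (h/2)·(k1 + k2).
1.300000: (0.660000, 0.700000)
  k1 = (1.653600, 0.831800)
  predictor → (1.238760, 0.991130)
  k2 = (2.755134, 1.506353)
  → (1.431528, 1.109177)
(u(1.65), v(1.65)) ≈ (1.4315, 1.1092)

1.4315, 1.1092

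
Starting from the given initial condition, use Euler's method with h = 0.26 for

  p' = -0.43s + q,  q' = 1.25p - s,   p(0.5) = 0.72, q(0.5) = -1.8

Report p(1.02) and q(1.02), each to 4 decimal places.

-0.3298, -1.8299

Euler on (p,q): p_{n+1} = p_n + h·p', q_{n+1} = q_n + h·q'.
0.500000: (0.720000, -1.800000); f=(-2.015000, 0.400000) → (0.196100, -1.696000)
0.760000: (0.196100, -1.696000); f=(-2.022800, -0.514875) → (-0.329828, -1.829868)
(p(1.02), q(1.02)) ≈ (-0.3298, -1.8299)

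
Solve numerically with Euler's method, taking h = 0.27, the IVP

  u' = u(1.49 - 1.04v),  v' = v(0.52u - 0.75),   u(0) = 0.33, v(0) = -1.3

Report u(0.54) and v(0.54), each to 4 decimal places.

0.9975, -0.9647

Euler on (u,v): u_{n+1} = u_n + h·u', v_{n+1} = v_n + h·v'.
0.000000: (0.330000, -1.300000); f=(0.937860, 0.751920) → (0.583222, -1.096982)
0.270000: (0.583222, -1.096982); f=(1.534376, 0.490049) → (0.997504, -0.964669)
(u(0.54), v(0.54)) ≈ (0.9975, -0.9647)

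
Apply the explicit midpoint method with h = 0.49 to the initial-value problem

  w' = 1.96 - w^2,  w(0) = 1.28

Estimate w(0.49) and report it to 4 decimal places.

1.3357

Midpoint: k1 = f(x_n, w_n); k2 = f(x_n + h/2, w_n + (h/2)·k1); w_{n+1} = w_n + h·k2.
x=0.000000, w=1.280000:
  k1 = f(0.000000, 1.280000) = 0.321600
  k2 = f(0.245000, 1.358792) = 0.113684
  w ← 1.280000 + 0.49·0.113684 = 1.335705
w(0.49) ≈ 1.3357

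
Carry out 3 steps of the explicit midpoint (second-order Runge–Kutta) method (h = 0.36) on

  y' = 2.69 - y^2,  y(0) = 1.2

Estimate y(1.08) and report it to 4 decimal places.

1.5905

Midpoint: k1 = f(t_n, y_n); k2 = f(t_n + h/2, y_n + (h/2)·k1); y_{n+1} = y_n + h·k2.
t=0.000000, y=1.200000:
  k1 = f(0.000000, 1.200000) = 1.250000
  k2 = f(0.180000, 1.425000) = 0.659375
  y ← 1.200000 + 0.36·0.659375 = 1.437375
t=0.360000, y=1.437375:
  k1 = f(0.360000, 1.437375) = 0.623953
  k2 = f(0.540000, 1.549687) = 0.288472
  y ← 1.437375 + 0.36·0.288472 = 1.541225
t=0.720000, y=1.541225:
  k1 = f(0.720000, 1.541225) = 0.314626
  k2 = f(0.900000, 1.597857) = 0.136851
  y ← 1.541225 + 0.36·0.136851 = 1.590491
y(1.08) ≈ 1.5905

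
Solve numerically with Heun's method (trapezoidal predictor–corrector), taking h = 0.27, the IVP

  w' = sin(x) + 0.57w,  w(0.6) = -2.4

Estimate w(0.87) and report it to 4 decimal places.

Heun: k1 = f(x_n, w_n); k2 = f(x_n + h, w_n + h·k1); w_{n+1} = w_n + (h/2)·(k1 + k2).
x=0.600000, w=-2.400000:
  k1 = f(0.600000, -2.400000) = -0.803358
  k2 = f(0.870000, -2.616907) = -0.727308
  w ← -2.400000 + (0.27/2)·(-0.803358 + (-0.727308)) = -2.606640
w(0.87) ≈ -2.6066

-2.6066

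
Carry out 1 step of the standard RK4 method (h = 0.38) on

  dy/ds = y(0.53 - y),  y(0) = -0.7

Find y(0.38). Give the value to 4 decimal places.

-1.2128

RK4: k1 = f(s_n, y_n); k2 = f(s_n + h/2, y_n + (h/2)·k1); k3 = f(s_n + h/2, y_n + (h/2)·k2); k4 = f(s_n + h, y_n + h·k3); y_{n+1} = y_n + (h/6)·(k1 + 2k2 + 2k3 + k4).
s=0.000000, y=-0.700000:
  k1 = f(0.000000, -0.700000) = -0.861000
  k2 = f(0.190000, -0.863590) = -1.203490
  k3 = f(0.190000, -0.928663) = -1.354607
  k4 = f(0.380000, -1.214751) = -2.119437
  y ← -0.700000 + (0.38/6)·(k1 + 2k2 + 2k3 + k4) = -1.212787
y(0.38) ≈ -1.2128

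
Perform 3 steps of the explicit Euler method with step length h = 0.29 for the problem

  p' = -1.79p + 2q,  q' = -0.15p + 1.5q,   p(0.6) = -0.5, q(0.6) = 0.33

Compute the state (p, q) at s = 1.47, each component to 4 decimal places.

0.5403, 1.0115

Euler on (p,q): p_{n+1} = p_n + h·p', q_{n+1} = q_n + h·q'.
0.600000: (-0.500000, 0.330000); f=(1.555000, 0.570000) → (-0.049050, 0.495300)
0.890000: (-0.049050, 0.495300); f=(1.078399, 0.750308) → (0.263686, 0.712889)
1.180000: (0.263686, 0.712889); f=(0.953781, 1.029781) → (0.540282, 1.011526)
(p(1.47), q(1.47)) ≈ (0.5403, 1.0115)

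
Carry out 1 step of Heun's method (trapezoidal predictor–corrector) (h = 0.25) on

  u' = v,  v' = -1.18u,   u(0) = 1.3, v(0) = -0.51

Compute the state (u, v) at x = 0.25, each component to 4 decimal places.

1.1246, -0.8747

Heun on (u,v): k1 = f(x_n, state_n); k2 = f(x_n + h, state_n + h·k1); state_{n+1} = state_n + (h/2)·(k1 + k2).
0.000000: (1.300000, -0.510000)
  k1 = (-0.510000, -1.534000)
  predictor → (1.172500, -0.893500)
  k2 = (-0.893500, -1.383550)
  → (1.124563, -0.874694)
(u(0.25), v(0.25)) ≈ (1.1246, -0.8747)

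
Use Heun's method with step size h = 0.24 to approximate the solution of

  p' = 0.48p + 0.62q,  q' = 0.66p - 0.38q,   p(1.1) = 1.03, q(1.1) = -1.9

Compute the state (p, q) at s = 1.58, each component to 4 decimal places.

0.7596, -1.3308

Heun on (p,q): k1 = f(s_n, state_n); k2 = f(s_n + h, state_n + h·k1); state_{n+1} = state_n + (h/2)·(k1 + k2).
1.100000: (1.030000, -1.900000)
  k1 = (-0.683600, 1.401800)
  predictor → (0.865936, -1.563568)
  k2 = (-0.553763, 1.165674)
  → (0.881516, -1.591903)
1.340000: (0.881516, -1.591903)
  k1 = (-0.563852, 1.186724)
  predictor → (0.746192, -1.307089)
  k2 = (-0.452223, 0.989181)
  → (0.759587, -1.330795)
(p(1.58), q(1.58)) ≈ (0.7596, -1.3308)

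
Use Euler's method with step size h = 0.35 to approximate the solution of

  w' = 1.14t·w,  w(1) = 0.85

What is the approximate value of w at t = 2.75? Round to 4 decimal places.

10.9283

Euler: w_{n+1} = w_n + h·f(t_n, w_n).
t=1.000000, w=0.850000: f=0.969000 → w ← 0.850000 + 0.35·0.969000 = 1.189150
t=1.350000, w=1.189150: f=1.830102 → w ← 1.189150 + 0.35·1.830102 = 1.829686
t=1.700000, w=1.829686: f=3.545931 → w ← 1.829686 + 0.35·3.545931 = 3.070761
t=2.050000, w=3.070761: f=7.176369 → w ← 3.070761 + 0.35·7.176369 = 5.582491
t=2.400000, w=5.582491: f=15.273695 → w ← 5.582491 + 0.35·15.273695 = 10.928284
w(2.75) ≈ 10.9283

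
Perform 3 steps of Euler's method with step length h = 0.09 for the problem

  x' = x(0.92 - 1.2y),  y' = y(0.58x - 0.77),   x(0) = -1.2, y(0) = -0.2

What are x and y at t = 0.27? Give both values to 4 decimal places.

-1.6043, -0.1278

Euler on (x,y): x_{n+1} = x_n + h·x', y_{n+1} = y_n + h·y'.
0.000000: (-1.200000, -0.200000); f=(-1.392000, 0.293200) → (-1.325280, -0.173612)
0.090000: (-1.325280, -0.173612); f=(-1.495359, 0.267130) → (-1.459862, -0.149570)
0.180000: (-1.459862, -0.149570); f=(-1.605096, 0.241813) → (-1.604321, -0.127807)
(x(0.27), y(0.27)) ≈ (-1.6043, -0.1278)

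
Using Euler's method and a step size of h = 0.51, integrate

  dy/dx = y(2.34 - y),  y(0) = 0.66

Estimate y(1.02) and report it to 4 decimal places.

1.9221

Euler: y_{n+1} = y_n + h·f(x_n, y_n).
x=0.000000, y=0.660000: f=1.108800 → y ← 0.660000 + 0.51·1.108800 = 1.225488
x=0.510000, y=1.225488: f=1.365821 → y ← 1.225488 + 0.51·1.365821 = 1.922057
y(1.02) ≈ 1.9221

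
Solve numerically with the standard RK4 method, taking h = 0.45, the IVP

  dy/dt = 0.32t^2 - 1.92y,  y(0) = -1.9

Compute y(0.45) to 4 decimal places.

RK4: k1 = f(t_n, y_n); k2 = f(t_n + h/2, y_n + (h/2)·k1); k3 = f(t_n + h/2, y_n + (h/2)·k2); k4 = f(t_n + h, y_n + h·k3); y_{n+1} = y_n + (h/6)·(k1 + 2k2 + 2k3 + k4).
t=0.000000, y=-1.900000:
  k1 = f(0.000000, -1.900000) = 3.648000
  k2 = f(0.225000, -1.079200) = 2.088264
  k3 = f(0.225000, -1.430141) = 2.762070
  k4 = f(0.450000, -0.657069) = 1.326372
  y ← -1.900000 + (0.45/6)·(k1 + 2k2 + 2k3 + k4) = -0.799372
y(0.45) ≈ -0.7994

-0.7994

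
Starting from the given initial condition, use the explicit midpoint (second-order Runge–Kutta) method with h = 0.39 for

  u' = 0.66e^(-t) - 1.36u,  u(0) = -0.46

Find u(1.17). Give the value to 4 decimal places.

0.0740

Midpoint: k1 = f(t_n, u_n); k2 = f(t_n + h/2, u_n + (h/2)·k1); u_{n+1} = u_n + h·k2.
t=0.000000, u=-0.460000:
  k1 = f(0.000000, -0.460000) = 1.285600
  k2 = f(0.195000, -0.209308) = 0.827730
  u ← -0.460000 + 0.39·0.827730 = -0.137185
t=0.390000, u=-0.137185:
  k1 = f(0.390000, -0.137185) = 0.633430
  k2 = f(0.585000, -0.013667) = 0.386276
  u ← -0.137185 + 0.39·0.386276 = 0.013462
t=0.780000, u=0.013462:
  k1 = f(0.780000, 0.013462) = 0.284239
  k2 = f(0.975000, 0.068889) = 0.155258
  u ← 0.013462 + 0.39·0.155258 = 0.074013
u(1.17) ≈ 0.0740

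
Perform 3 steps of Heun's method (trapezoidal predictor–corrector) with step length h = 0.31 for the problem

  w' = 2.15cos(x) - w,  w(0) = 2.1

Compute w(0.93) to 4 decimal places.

1.8906

Heun: k1 = f(x_n, w_n); k2 = f(x_n + h, w_n + h·k1); w_{n+1} = w_n + (h/2)·(k1 + k2).
x=0.000000, w=2.100000:
  k1 = f(0.000000, 2.100000) = 0.050000
  k2 = f(0.310000, 2.115500) = -0.067983
  w ← 2.100000 + (0.31/2)·(0.050000 + (-0.067983)) = 2.097213
x=0.310000, w=2.097213:
  k1 = f(0.310000, 2.097213) = -0.049695
  k2 = f(0.620000, 2.081807) = -0.331968
  w ← 2.097213 + (0.31/2)·(-0.049695 + (-0.331968)) = 2.038055
x=0.620000, w=2.038055:
  k1 = f(0.620000, 2.038055) = -0.288216
  k2 = f(0.930000, 1.948708) = -0.663365
  w ← 2.038055 + (0.31/2)·(-0.288216 + (-0.663365)) = 1.890560
w(0.93) ≈ 1.8906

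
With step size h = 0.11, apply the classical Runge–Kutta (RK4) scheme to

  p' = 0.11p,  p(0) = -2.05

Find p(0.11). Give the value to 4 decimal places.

-2.0750

RK4: k1 = f(t_n, p_n); k2 = f(t_n + h/2, p_n + (h/2)·k1); k3 = f(t_n + h/2, p_n + (h/2)·k2); k4 = f(t_n + h, p_n + h·k3); p_{n+1} = p_n + (h/6)·(k1 + 2k2 + 2k3 + k4).
t=0.000000, p=-2.050000:
  k1 = f(0.000000, -2.050000) = -0.225500
  k2 = f(0.055000, -2.062402) = -0.226864
  k3 = f(0.055000, -2.062478) = -0.226873
  k4 = f(0.110000, -2.074956) = -0.228245
  p ← -2.050000 + (0.11/6)·(k1 + 2k2 + 2k3 + k4) = -2.074956
p(0.11) ≈ -2.0750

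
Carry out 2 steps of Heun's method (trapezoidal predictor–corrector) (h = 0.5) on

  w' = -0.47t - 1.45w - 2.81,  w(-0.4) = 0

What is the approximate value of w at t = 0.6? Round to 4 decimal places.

-1.4505

Heun: k1 = f(t_n, w_n); k2 = f(t_n + h, w_n + h·k1); w_{n+1} = w_n + (h/2)·(k1 + k2).
t=-0.400000, w=0.000000:
  k1 = f(-0.400000, 0.000000) = -2.622000
  k2 = f(0.100000, -1.311000) = -0.956050
  w ← 0.000000 + (0.5/2)·(-2.622000 + (-0.956050)) = -0.894513
t=0.100000, w=-0.894513:
  k1 = f(0.100000, -0.894513) = -1.559957
  k2 = f(0.600000, -1.674491) = -0.663988
  w ← -0.894513 + (0.5/2)·(-1.559957 + (-0.663988)) = -1.450499
w(0.6) ≈ -1.4505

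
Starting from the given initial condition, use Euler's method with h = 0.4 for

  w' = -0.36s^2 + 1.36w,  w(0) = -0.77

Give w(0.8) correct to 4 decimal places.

Euler: w_{n+1} = w_n + h·f(s_n, w_n).
s=0.000000, w=-0.770000: f=-1.047200 → w ← -0.770000 + 0.4·(-1.047200) = -1.188880
s=0.400000, w=-1.188880: f=-1.674477 → w ← -1.188880 + 0.4·(-1.674477) = -1.858671
w(0.8) ≈ -1.8587

-1.8587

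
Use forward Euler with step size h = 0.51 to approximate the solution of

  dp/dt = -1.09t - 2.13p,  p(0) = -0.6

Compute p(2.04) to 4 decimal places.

Euler: p_{n+1} = p_n + h·f(t_n, p_n).
t=0.000000, p=-0.600000: f=1.278000 → p ← -0.600000 + 0.51·1.278000 = 0.051780
t=0.510000, p=0.051780: f=-0.666191 → p ← 0.051780 + 0.51·(-0.666191) = -0.287978
t=1.020000, p=-0.287978: f=-0.498408 → p ← -0.287978 + 0.51·(-0.498408) = -0.542166
t=1.530000, p=-0.542166: f=-0.512887 → p ← -0.542166 + 0.51·(-0.512887) = -0.803738
p(2.04) ≈ -0.8037

-0.8037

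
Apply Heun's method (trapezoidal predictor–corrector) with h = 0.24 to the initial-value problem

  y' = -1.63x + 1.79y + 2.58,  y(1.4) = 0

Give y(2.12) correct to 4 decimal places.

-0.2085

Heun: k1 = f(x_n, y_n); k2 = f(x_n + h, y_n + h·k1); y_{n+1} = y_n + (h/2)·(k1 + k2).
x=1.400000, y=0.000000:
  k1 = f(1.400000, 0.000000) = 0.298000
  k2 = f(1.640000, 0.071520) = 0.034821
  y ← 0.000000 + (0.24/2)·(0.298000 + 0.034821) = 0.039938
x=1.640000, y=0.039938:
  k1 = f(1.640000, 0.039938) = -0.021710
  k2 = f(1.880000, 0.034728) = -0.422237
  y ← 0.039938 + (0.24/2)·(-0.021710 + (-0.422237)) = -0.013335
x=1.880000, y=-0.013335:
  k1 = f(1.880000, -0.013335) = -0.508270
  k2 = f(2.120000, -0.135320) = -1.117823
  y ← -0.013335 + (0.24/2)·(-0.508270 + (-1.117823)) = -0.208466
y(2.12) ≈ -0.2085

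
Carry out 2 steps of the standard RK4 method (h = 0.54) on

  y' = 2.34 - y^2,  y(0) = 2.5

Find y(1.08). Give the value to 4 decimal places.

RK4: k1 = f(t_n, y_n); k2 = f(t_n + h/2, y_n + (h/2)·k1); k3 = f(t_n + h/2, y_n + (h/2)·k2); k4 = f(t_n + h, y_n + h·k3); y_{n+1} = y_n + (h/6)·(k1 + 2k2 + 2k3 + k4).
t=0.000000, y=2.500000:
  k1 = f(0.000000, 2.500000) = -3.910000
  k2 = f(0.270000, 1.444300) = 0.253998
  k3 = f(0.270000, 2.568579) = -4.257600
  k4 = f(0.540000, 0.200896) = 2.299641
  y ← 2.500000 + (0.54/6)·(k1 + 2k2 + 2k3 + k4) = 1.634419
t=0.540000, y=1.634419:
  k1 = f(0.540000, 1.634419) = -0.331326
  k2 = f(0.810000, 1.544961) = -0.046905
  k3 = f(0.810000, 1.621755) = -0.290089
  k4 = f(1.080000, 1.477771) = 0.156192
  y ← 1.634419 + (0.54/6)·(k1 + 2k2 + 2k3 + k4) = 1.557998
y(1.08) ≈ 1.5580

1.5580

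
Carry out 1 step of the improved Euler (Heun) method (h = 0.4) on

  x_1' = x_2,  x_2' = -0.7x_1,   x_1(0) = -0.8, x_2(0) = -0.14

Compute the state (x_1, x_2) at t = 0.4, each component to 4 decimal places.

Heun on (x_1,x_2): k1 = f(t_n, state_n); k2 = f(t_n + h, state_n + h·k1); state_{n+1} = state_n + (h/2)·(k1 + k2).
0.000000: (-0.800000, -0.140000)
  k1 = (-0.140000, 0.560000)
  predictor → (-0.856000, 0.084000)
  k2 = (0.084000, 0.599200)
  → (-0.811200, 0.091840)
(x_1(0.4), x_2(0.4)) ≈ (-0.8112, 0.0918)

-0.8112, 0.0918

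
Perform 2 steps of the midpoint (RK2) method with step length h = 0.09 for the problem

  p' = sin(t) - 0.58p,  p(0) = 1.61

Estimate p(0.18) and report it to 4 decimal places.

1.4662

Midpoint: k1 = f(t_n, p_n); k2 = f(t_n + h/2, p_n + (h/2)·k1); p_{n+1} = p_n + h·k2.
t=0.000000, p=1.610000:
  k1 = f(0.000000, 1.610000) = -0.933800
  k2 = f(0.045000, 1.567979) = -0.864443
  p ← 1.610000 + 0.09·(-0.864443) = 1.532200
t=0.090000, p=1.532200:
  k1 = f(0.090000, 1.532200) = -0.798798
  k2 = f(0.135000, 1.496254) = -0.733237
  p ← 1.532200 + 0.09·(-0.733237) = 1.466209
p(0.18) ≈ 1.4662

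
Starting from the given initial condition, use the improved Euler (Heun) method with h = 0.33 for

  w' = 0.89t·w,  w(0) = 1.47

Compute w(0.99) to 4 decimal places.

2.2612

Heun: k1 = f(t_n, w_n); k2 = f(t_n + h, w_n + h·k1); w_{n+1} = w_n + (h/2)·(k1 + k2).
t=0.000000, w=1.470000:
  k1 = f(0.000000, 1.470000) = 0.000000
  k2 = f(0.330000, 1.470000) = 0.431739
  w ← 1.470000 + (0.33/2)·(0.000000 + 0.431739) = 1.541237
t=0.330000, w=1.541237:
  k1 = f(0.330000, 1.541237) = 0.452661
  k2 = f(0.660000, 1.690615) = 0.993067
  w ← 1.541237 + (0.33/2)·(0.452661 + 0.993067) = 1.779782
t=0.660000, w=1.779782:
  k1 = f(0.660000, 1.779782) = 1.045444
  k2 = f(0.990000, 2.124779) = 1.872143
  w ← 1.779782 + (0.33/2)·(1.045444 + 1.872143) = 2.261184
w(0.99) ≈ 2.2612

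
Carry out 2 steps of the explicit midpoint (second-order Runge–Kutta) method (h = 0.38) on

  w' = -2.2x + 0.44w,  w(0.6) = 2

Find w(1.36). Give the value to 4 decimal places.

0.9141

Midpoint: k1 = f(x_n, w_n); k2 = f(x_n + h/2, w_n + (h/2)·k1); w_{n+1} = w_n + h·k2.
x=0.600000, w=2.000000:
  k1 = f(0.600000, 2.000000) = -0.440000
  k2 = f(0.790000, 1.916400) = -0.894784
  w ← 2.000000 + 0.38·(-0.894784) = 1.659982
x=0.980000, w=1.659982:
  k1 = f(0.980000, 1.659982) = -1.425608
  k2 = f(1.170000, 1.389117) = -1.962789
  w ← 1.659982 + 0.38·(-1.962789) = 0.914122
w(1.36) ≈ 0.9141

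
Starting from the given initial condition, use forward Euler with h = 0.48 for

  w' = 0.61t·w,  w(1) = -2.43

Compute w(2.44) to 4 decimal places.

Euler: w_{n+1} = w_n + h·f(t_n, w_n).
t=1.000000, w=-2.430000: f=-1.482300 → w ← -2.430000 + 0.48·(-1.482300) = -3.141504
t=1.480000, w=-3.141504: f=-2.836150 → w ← -3.141504 + 0.48·(-2.836150) = -4.502856
t=1.960000, w=-4.502856: f=-5.383615 → w ← -4.502856 + 0.48·(-5.383615) = -7.086991
w(2.44) ≈ -7.0870

-7.0870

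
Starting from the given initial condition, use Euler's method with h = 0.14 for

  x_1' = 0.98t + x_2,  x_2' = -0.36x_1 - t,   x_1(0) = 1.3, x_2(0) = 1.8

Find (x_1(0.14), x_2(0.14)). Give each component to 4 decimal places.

1.5520, 1.7345

Euler on (x_1,x_2): x_1_{n+1} = x_1_n + h·x_1', x_2_{n+1} = x_2_n + h·x_2'.
0.000000: (1.300000, 1.800000); f=(1.800000, -0.468000) → (1.552000, 1.734480)
(x_1(0.14), x_2(0.14)) ≈ (1.5520, 1.7345)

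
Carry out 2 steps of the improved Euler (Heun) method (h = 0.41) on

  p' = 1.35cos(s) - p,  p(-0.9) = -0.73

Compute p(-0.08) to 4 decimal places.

Heun: k1 = f(s_n, p_n); k2 = f(s_n + h, p_n + h·k1); p_{n+1} = p_n + (h/2)·(k1 + k2).
s=-0.900000, p=-0.730000:
  k1 = f(-0.900000, -0.730000) = 1.569173
  k2 = f(-0.490000, -0.086639) = 1.277788
  p ← -0.730000 + (0.41/2)·(1.569173 + 1.277788) = -0.146373
s=-0.490000, p=-0.146373:
  k1 = f(-0.490000, -0.146373) = 1.337522
  k2 = f(-0.080000, 0.402011) = 0.943671
  p ← -0.146373 + (0.41/2)·(1.337522 + 0.943671) = 0.321272
p(-0.08) ≈ 0.3213

0.3213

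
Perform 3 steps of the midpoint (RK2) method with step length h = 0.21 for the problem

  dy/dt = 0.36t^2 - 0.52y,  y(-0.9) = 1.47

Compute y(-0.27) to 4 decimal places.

1.1270

Midpoint: k1 = f(t_n, y_n); k2 = f(t_n + h/2, y_n + (h/2)·k1); y_{n+1} = y_n + h·k2.
t=-0.900000, y=1.470000:
  k1 = f(-0.900000, 1.470000) = -0.472800
  k2 = f(-0.795000, 1.420356) = -0.511056
  y ← 1.470000 + 0.21·(-0.511056) = 1.362678
t=-0.690000, y=1.362678:
  k1 = f(-0.690000, 1.362678) = -0.537197
  k2 = f(-0.585000, 1.306273) = -0.556061
  y ← 1.362678 + 0.21·(-0.556061) = 1.245905
t=-0.480000, y=1.245905:
  k1 = f(-0.480000, 1.245905) = -0.564927
  k2 = f(-0.375000, 1.186588) = -0.566401
  y ← 1.245905 + 0.21·(-0.566401) = 1.126961
y(-0.27) ≈ 1.1270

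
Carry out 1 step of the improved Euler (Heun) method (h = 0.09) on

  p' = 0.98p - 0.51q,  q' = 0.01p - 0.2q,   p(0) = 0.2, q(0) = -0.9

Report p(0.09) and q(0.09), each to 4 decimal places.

Heun on (p,q): k1 = f(t_n, state_n); k2 = f(t_n + h, state_n + h·k1); state_{n+1} = state_n + (h/2)·(k1 + k2).
0.000000: (0.200000, -0.900000)
  k1 = (0.655000, 0.182000)
  predictor → (0.258950, -0.883620)
  k2 = (0.704417, 0.179314)
  → (0.261174, -0.883741)
(p(0.09), q(0.09)) ≈ (0.2612, -0.8837)

0.2612, -0.8837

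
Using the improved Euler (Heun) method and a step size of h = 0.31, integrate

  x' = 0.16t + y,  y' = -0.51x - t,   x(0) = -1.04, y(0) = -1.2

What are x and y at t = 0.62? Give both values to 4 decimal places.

Heun on (x,y): k1 = f(t_n, state_n); k2 = f(t_n + h, state_n + h·k1); state_{n+1} = state_n + (h/2)·(k1 + k2).
0.000000: (-1.040000, -1.200000)
  k1 = (-1.200000, 0.530400)
  predictor → (-1.412000, -1.035576)
  k2 = (-0.985976, 0.410120)
  → (-1.378826, -1.054219)
0.310000: (-1.378826, -1.054219)
  k1 = (-1.004619, 0.393201)
  predictor → (-1.690258, -0.932327)
  k2 = (-0.833127, 0.242032)
  → (-1.663677, -0.955758)
(x(0.62), y(0.62)) ≈ (-1.6637, -0.9558)

-1.6637, -0.9558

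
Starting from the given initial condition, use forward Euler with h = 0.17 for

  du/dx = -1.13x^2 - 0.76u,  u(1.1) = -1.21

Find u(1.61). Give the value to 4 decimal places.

Euler: u_{n+1} = u_n + h·f(x_n, u_n).
x=1.100000, u=-1.210000: f=-0.447700 → u ← -1.210000 + 0.17·(-0.447700) = -1.286109
x=1.270000, u=-1.286109: f=-0.845134 → u ← -1.286109 + 0.17·(-0.845134) = -1.429782
x=1.440000, u=-1.429782: f=-1.256534 → u ← -1.429782 + 0.17·(-1.256534) = -1.643393
u(1.61) ≈ -1.6434

-1.6434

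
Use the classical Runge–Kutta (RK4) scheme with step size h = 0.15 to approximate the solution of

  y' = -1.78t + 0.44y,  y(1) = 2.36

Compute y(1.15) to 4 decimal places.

2.2245

RK4: k1 = f(t_n, y_n); k2 = f(t_n + h/2, y_n + (h/2)·k1); k3 = f(t_n + h/2, y_n + (h/2)·k2); k4 = f(t_n + h, y_n + h·k3); y_{n+1} = y_n + (h/6)·(k1 + 2k2 + 2k3 + k4).
t=1.000000, y=2.360000:
  k1 = f(1.000000, 2.360000) = -0.741600
  k2 = f(1.075000, 2.304380) = -0.899573
  k3 = f(1.075000, 2.292532) = -0.904786
  k4 = f(1.150000, 2.224282) = -1.068316
  y ← 2.360000 + (0.15/6)·(k1 + 2k2 + 2k3 + k4) = 2.224534
y(1.15) ≈ 2.2245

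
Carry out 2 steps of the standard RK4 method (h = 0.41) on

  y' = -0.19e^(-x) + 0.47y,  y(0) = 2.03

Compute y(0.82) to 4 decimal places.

RK4: k1 = f(x_n, y_n); k2 = f(x_n + h/2, y_n + (h/2)·k1); k3 = f(x_n + h/2, y_n + (h/2)·k2); k4 = f(x_n + h, y_n + h·k3); y_{n+1} = y_n + (h/6)·(k1 + 2k2 + 2k3 + k4).
x=0.000000, y=2.030000:
  k1 = f(0.000000, 2.030000) = 0.764100
  k2 = f(0.205000, 2.186640) = 0.872938
  k3 = f(0.205000, 2.208952) = 0.883425
  k4 = f(0.410000, 2.392204) = 0.998242
  y ← 2.030000 + (0.41/6)·(k1 + 2k2 + 2k3 + k4) = 2.390463
x=0.410000, y=2.390463:
  k1 = f(0.410000, 2.390463) = 0.997424
  k2 = f(0.615000, 2.594935) = 1.116898
  k3 = f(0.615000, 2.619427) = 1.128409
  k4 = f(0.820000, 2.853111) = 1.257280
  y ← 2.390463 + (0.41/6)·(k1 + 2k2 + 2k3 + k4) = 2.851393
y(0.82) ≈ 2.8514

2.8514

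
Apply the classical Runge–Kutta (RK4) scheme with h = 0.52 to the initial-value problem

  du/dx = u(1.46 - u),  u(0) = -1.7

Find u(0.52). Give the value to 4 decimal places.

-50.9620

RK4: k1 = f(x_n, u_n); k2 = f(x_n + h/2, u_n + (h/2)·k1); k3 = f(x_n + h/2, u_n + (h/2)·k2); k4 = f(x_n + h, u_n + h·k3); u_{n+1} = u_n + (h/6)·(k1 + 2k2 + 2k3 + k4).
x=0.000000, u=-1.700000:
  k1 = f(0.000000, -1.700000) = -5.372000
  k2 = f(0.260000, -3.096720) = -14.110886
  k3 = f(0.260000, -5.368830) = -36.662832
  k4 = f(0.520000, -20.764672) = -461.488044
  u ← -1.700000 + (0.52/6)·(k1 + 2k2 + 2k3 + k4) = -50.961981
u(0.52) ≈ -50.9620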